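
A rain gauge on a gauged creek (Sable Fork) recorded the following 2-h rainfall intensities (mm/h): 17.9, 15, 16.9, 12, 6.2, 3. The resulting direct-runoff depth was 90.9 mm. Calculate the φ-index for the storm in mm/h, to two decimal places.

Only the 5 blocks with intensity above φ contribute runoff: 17.9, 15, 16.9, 12, 6.2 mm/h.
Σ(I−φ)·Δt = d  ⇒  (17.9+15+16.9+12+6.2 − 5φ)·2 = 90.9
φ = (68.00 − 90.9/2) / 5 = 4.51 mm/h.

φ ≈ 4.51 mm/h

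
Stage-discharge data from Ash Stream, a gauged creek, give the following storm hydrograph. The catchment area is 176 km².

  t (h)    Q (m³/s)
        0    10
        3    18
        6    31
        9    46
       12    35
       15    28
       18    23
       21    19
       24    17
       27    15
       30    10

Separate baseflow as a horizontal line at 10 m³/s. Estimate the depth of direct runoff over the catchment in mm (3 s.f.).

Direct runoff: 0.0, 8.0, 21.0, 36.0, 25.0, 18.0, 13.0, 9.0, 7.0, 5.0, 0.0 m³/s; ΣQ_DR = 142.0 m³/s.
V = ΣQ_DR · Δt = 142.0 × 10800 s = 1.534 × 10^6 m³.
Over A = 176 km², depth = V / A = 8.71 mm.

d ≈ 8.71 mm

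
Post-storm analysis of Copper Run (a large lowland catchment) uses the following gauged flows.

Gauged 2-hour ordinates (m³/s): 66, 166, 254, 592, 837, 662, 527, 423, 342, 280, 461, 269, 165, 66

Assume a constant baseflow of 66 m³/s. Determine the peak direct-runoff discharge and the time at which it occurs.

Subtracting baseflow gives direct-runoff ordinates: 0.0, 100.0, 188.0, 526.0, 771.0, 596.0, 461.0, 357.0, 276.0, 214.0, 395.0, 203.0, 99.0, 0.0 m³/s.
The maximum is 771.0 m³/s, occurring at the reading for t = 8 h.

Q_p = 771.0 m³/s at t = 8 h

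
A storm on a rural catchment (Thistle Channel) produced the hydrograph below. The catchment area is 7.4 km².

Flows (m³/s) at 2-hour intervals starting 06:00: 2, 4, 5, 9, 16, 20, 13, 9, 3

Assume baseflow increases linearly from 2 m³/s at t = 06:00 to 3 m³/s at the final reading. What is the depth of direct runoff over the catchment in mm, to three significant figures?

Direct runoff: 0.00, 1.88, 2.75, 6.62, 13.50, 17.38, 10.25, 6.12, 0.00 m³/s; ΣQ_DR = 58.50 m³/s.
V = ΣQ_DR · Δt = 58.50 × 7200 s = 4.212 × 10^5 m³.
Over A = 7.4 km², depth = V / A = 56.9 mm.

d ≈ 56.9 mm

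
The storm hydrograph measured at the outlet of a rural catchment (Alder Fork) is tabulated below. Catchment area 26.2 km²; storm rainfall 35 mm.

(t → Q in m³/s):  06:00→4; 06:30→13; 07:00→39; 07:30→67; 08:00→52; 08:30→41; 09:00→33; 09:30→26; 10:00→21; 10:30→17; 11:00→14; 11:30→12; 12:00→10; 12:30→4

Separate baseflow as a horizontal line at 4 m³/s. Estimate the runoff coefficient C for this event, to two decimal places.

ΣQ_DR = 297.0 m³/s; V = ΣQ_DR·Δt = 5.346 × 10^5 m³.
Runoff depth d = V / A = 20.40 mm.
C = d / P = 20.40 / 35 = 0.58.

C ≈ 0.58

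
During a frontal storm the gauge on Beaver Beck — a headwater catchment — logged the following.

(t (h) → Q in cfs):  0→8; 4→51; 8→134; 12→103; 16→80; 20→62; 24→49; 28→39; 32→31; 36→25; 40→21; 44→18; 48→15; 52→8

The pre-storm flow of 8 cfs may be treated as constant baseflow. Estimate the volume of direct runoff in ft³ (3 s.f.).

Direct-runoff ordinates (Q − Q_b): 0.0, 43.0, 126.0, 95.0, 72.0, 54.0, 41.0, 31.0, 23.0, 17.0, 13.0, 10.0, 7.0, 0.0 cfs.
ΣQ_DR = 532.0 cfs.
With Δt = 4 h = 14400 s, V = ΣQ_DR · Δt = 532.0 × 14400 = 7.66 × 10^6 ft³.

V ≈ 7.66 × 10^6 ft³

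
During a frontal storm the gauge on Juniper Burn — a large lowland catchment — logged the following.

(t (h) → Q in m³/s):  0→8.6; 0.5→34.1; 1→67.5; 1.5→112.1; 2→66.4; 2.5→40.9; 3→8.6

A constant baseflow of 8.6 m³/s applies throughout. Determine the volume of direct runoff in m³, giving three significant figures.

Direct-runoff ordinates (Q − Q_b): 0.0, 25.5, 58.9, 103.5, 57.8, 32.3, 0.0 m³/s.
ΣQ_DR = 278.0 m³/s.
With Δt = 0.5 h = 1800 s, V = ΣQ_DR · Δt = 278.0 × 1800 = 5.00 × 10^5 m³.

V ≈ 5.00 × 10^5 m³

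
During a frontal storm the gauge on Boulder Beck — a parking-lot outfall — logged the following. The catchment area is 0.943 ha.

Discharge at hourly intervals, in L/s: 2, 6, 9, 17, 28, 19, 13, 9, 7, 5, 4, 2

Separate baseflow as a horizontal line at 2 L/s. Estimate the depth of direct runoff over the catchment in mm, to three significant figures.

Direct runoff: 0.0, 4.0, 7.0, 15.0, 26.0, 17.0, 11.0, 7.0, 5.0, 3.0, 2.0, 0.0 L/s; ΣQ_DR = 97.00 L/s.
V = ΣQ_DR · Δt = 97.00 × 3600 s = 3.492 × 10^5 L.
Over A = 0.943 ha, depth = V / A = 37.0 mm.

d ≈ 37.0 mm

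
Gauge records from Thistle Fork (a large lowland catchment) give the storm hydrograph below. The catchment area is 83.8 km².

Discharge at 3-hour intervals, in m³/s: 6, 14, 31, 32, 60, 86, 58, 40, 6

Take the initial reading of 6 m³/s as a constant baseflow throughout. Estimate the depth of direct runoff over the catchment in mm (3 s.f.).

d ≈ 36.0 mm

Direct runoff: 0.0, 8.0, 25.0, 26.0, 54.0, 80.0, 52.0, 34.0, 0.0 m³/s; ΣQ_DR = 279.0 m³/s.
V = ΣQ_DR · Δt = 279.0 × 10800 s = 3.013 × 10^6 m³.
Over A = 83.8 km², depth = V / A = 36.0 mm.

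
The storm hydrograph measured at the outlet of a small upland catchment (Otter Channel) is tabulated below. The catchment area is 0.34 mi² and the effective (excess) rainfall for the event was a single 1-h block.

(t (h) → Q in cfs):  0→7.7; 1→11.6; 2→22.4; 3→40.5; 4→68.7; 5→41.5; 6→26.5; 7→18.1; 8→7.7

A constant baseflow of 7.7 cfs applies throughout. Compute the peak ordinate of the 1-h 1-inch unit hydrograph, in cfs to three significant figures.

Direct runoff: 0.0, 3.9, 14.7, 32.8, 61.0, 33.8, 18.8, 10.4, 0.0 cfs; ΣQ_DR = 175.4 cfs, peak = 61.0 cfs.
Runoff depth d = ΣQ_DR·Δt / A = 175.4 × 3600 / (0.34 mi²) = 0.7994 in.
The 1-inch UH is the DRH scaled by (1 in)/d, so U_p = 61.0 × 1/0.7994 = 76.3 cfs.

U_p ≈ 76.3 cfs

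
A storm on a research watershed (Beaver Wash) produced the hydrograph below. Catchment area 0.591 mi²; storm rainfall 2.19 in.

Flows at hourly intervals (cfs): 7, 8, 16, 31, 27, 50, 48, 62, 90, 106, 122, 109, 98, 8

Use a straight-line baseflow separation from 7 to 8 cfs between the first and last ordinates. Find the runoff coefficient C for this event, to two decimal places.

ΣQ_DR = 677.0 cfs; V = ΣQ_DR·Δt = 2.437 × 10^6 ft³.
Runoff depth d = V / A = 1.775 in.
C = d / P = 1.775 / 2.19 = 0.81.

C ≈ 0.81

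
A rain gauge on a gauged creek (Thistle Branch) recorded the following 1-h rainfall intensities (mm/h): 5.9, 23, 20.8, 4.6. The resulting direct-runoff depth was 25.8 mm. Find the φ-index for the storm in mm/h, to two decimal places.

φ ≈ 9.00 mm/h

Only the 2 blocks with intensity above φ contribute runoff: 23, 20.8 mm/h.
Σ(I−φ)·Δt = d  ⇒  (23+20.8 − 2φ)·1 = 25.8
φ = (43.80 − 25.8/1) / 2 = 9.00 mm/h.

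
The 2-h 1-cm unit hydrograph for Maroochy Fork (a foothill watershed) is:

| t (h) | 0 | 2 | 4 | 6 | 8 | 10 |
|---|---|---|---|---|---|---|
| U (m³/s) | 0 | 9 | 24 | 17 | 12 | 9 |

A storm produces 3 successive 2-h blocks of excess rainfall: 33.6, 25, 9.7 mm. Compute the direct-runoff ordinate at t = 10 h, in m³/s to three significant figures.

Q ≈ 76.7 m³/s

By discrete convolution, Q_j = Σ (P_i / 10 mm) · U_{j−i}.
At t = 10 h (j=5): Q = (33.6/10)·9 + (25/10)·12 + (9.7/10)·17 = 76.7 m³/s.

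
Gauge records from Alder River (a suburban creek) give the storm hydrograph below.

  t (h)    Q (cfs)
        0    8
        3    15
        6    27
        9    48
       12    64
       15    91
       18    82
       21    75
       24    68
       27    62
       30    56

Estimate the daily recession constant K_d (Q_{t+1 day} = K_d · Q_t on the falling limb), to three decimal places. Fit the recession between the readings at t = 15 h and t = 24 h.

K_d ≈ 0.460

Between t = 15 h and t = 24 h the flow falls from 91 to 68 cfs over 3×3 h = 9 h.
Per-interval ratio K = (68/91)^(1/3) = 0.9074; K_d = K^(24/3) = 0.460.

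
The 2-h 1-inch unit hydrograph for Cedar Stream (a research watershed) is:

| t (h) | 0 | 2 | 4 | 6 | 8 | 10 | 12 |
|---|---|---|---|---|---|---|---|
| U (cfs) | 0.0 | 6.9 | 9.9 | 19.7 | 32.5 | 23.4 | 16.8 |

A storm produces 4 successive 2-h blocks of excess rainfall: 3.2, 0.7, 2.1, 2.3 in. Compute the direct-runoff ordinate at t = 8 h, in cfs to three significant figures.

By discrete convolution, Q_j = Σ (P_i / 1 in) · U_{j−i}.
At t = 8 h (j=4): Q = (3.2/1)·32.5 + (0.7/1)·19.7 + (2.1/1)·9.9 + (2.3/1)·6.9 = 154 cfs.

Q ≈ 154 cfs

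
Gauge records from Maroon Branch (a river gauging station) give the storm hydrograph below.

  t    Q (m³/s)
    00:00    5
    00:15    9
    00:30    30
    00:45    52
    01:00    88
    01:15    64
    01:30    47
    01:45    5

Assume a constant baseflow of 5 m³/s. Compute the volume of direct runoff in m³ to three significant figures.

V ≈ 2.34 × 10^5 m³

Direct-runoff ordinates (Q − Q_b): 0.0, 4.0, 25.0, 47.0, 83.0, 59.0, 42.0, 0.0 m³/s.
ΣQ_DR = 260.0 m³/s.
With Δt = 0.25 h = 900 s, V = ΣQ_DR · Δt = 260.0 × 900 = 2.34 × 10^5 m³.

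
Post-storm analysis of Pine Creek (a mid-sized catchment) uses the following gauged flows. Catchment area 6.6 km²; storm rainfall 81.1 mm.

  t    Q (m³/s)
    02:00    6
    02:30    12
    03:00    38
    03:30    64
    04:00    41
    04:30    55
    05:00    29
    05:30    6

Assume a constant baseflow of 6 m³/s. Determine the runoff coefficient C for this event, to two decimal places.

C ≈ 0.68

ΣQ_DR = 203.0 m³/s; V = ΣQ_DR·Δt = 3.654 × 10^5 m³.
Runoff depth d = V / A = 55.36 mm.
C = d / P = 55.36 / 81.1 = 0.68.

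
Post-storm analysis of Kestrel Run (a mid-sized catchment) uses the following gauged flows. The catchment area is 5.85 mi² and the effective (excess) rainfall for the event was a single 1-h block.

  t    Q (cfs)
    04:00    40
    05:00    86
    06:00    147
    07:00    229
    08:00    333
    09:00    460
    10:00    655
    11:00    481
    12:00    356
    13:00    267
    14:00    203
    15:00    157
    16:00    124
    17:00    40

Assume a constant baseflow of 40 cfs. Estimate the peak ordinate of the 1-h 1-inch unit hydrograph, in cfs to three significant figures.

U_p ≈ 769 cfs

Direct runoff: 0.0, 46.0, 107.0, 189.0, 293.0, 420.0, 615.0, 441.0, 316.0, 227.0, 163.0, 117.0, 84.0, 0.0 cfs; ΣQ_DR = 3018 cfs, peak = 615.0 cfs.
Runoff depth d = ΣQ_DR·Δt / A = 3018 × 3600 / (5.85 mi²) = 0.7994 in.
The 1-inch UH is the DRH scaled by (1 in)/d, so U_p = 615.0 × 1/0.7994 = 769 cfs.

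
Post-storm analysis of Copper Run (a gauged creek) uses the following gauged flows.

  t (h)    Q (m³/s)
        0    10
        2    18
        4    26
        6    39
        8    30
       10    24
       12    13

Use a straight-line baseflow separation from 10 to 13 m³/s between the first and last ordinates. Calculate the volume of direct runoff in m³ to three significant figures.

V ≈ 5.72 × 10^5 m³

Direct-runoff ordinates (Q − Q_b): 0.00, 7.50, 15.00, 27.50, 18.00, 11.50, 0.00 m³/s.
ΣQ_DR = 79.50 m³/s.
With Δt = 2 h = 7200 s, V = ΣQ_DR · Δt = 79.50 × 7200 = 5.72 × 10^5 m³.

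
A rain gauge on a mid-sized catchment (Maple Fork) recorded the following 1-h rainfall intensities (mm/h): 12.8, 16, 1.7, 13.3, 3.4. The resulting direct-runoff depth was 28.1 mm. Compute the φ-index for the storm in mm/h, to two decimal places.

Only the 3 blocks with intensity above φ contribute runoff: 12.8, 16, 13.3 mm/h.
Σ(I−φ)·Δt = d  ⇒  (12.8+16+13.3 − 3φ)·1 = 28.1
φ = (42.10 − 28.1/1) / 3 = 4.67 mm/h.

φ ≈ 4.67 mm/h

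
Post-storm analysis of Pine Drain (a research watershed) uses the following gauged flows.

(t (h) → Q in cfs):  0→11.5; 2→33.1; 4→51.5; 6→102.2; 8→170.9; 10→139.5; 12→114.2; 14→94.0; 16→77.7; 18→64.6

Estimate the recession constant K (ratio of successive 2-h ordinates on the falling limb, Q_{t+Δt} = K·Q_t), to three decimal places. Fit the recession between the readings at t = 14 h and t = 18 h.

Using the recession-limb readings at t = 14 h and t = 18 h: Q falls from 94.0 to 64.6 cfs over 2 intervals.
K = (Q₂/Q₁)^(1/2) = (64.6/94.0)^(1/2) = 0.829.

K ≈ 0.829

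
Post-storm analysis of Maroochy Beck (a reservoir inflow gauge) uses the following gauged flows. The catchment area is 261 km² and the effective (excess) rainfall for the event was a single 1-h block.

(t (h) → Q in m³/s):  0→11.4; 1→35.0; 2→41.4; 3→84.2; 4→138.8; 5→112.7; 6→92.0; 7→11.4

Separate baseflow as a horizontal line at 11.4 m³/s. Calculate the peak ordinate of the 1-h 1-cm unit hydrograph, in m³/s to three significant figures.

U_p ≈ 212 m³/s

Direct runoff: 0.0, 23.6, 30.0, 72.8, 127.4, 101.3, 80.6, 0.0 m³/s; ΣQ_DR = 435.7 m³/s, peak = 127.4 m³/s.
Runoff depth d = ΣQ_DR·Δt / A = 435.7 × 3600 / (261 km²) = 6.010 mm.
The 1-cm UH is the DRH scaled by (10 mm)/d, so U_p = 127.4 × 10/6.010 = 212 m³/s.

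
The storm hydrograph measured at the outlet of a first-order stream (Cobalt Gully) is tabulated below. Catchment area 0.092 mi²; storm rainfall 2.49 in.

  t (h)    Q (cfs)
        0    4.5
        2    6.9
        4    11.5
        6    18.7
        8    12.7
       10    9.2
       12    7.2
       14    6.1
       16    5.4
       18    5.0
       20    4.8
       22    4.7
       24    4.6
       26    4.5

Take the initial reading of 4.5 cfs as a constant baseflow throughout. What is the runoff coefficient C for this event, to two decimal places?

C ≈ 0.58

ΣQ_DR = 42.80 cfs; V = ΣQ_DR·Δt = 3.082 × 10^5 ft³.
Runoff depth d = V / A = 1.442 in.
C = d / P = 1.442 / 2.49 = 0.58.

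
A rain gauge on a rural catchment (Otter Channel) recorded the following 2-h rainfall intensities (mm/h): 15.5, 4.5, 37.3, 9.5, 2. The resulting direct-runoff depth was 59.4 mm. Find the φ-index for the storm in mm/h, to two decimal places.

Only the 2 blocks with intensity above φ contribute runoff: 15.5, 37.3 mm/h.
Σ(I−φ)·Δt = d  ⇒  (15.5+37.3 − 2φ)·2 = 59.4
φ = (52.80 − 59.4/2) / 2 = 11.55 mm/h.

φ ≈ 11.55 mm/h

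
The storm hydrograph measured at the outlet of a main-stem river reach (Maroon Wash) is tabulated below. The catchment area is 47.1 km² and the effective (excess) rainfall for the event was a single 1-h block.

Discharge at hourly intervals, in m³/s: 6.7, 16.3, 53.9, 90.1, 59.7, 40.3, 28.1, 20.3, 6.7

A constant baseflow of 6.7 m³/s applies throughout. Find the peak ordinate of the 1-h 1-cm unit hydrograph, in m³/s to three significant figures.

U_p ≈ 41.7 m³/s

Direct runoff: 0.0, 9.6, 47.2, 83.4, 53.0, 33.6, 21.4, 13.6, 0.0 m³/s; ΣQ_DR = 261.8 m³/s, peak = 83.4 m³/s.
Runoff depth d = ΣQ_DR·Δt / A = 261.8 × 3600 / (47.1 km²) = 20.01 mm.
The 1-cm UH is the DRH scaled by (10 mm)/d, so U_p = 83.4 × 10/20.01 = 41.7 m³/s.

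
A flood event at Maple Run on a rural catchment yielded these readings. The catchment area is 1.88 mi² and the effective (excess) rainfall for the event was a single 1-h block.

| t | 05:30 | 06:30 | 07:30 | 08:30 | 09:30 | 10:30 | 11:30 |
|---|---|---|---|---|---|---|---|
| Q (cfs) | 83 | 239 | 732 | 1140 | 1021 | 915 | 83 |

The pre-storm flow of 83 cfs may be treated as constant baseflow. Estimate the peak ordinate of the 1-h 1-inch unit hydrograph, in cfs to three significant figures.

U_p ≈ 353 cfs

Direct runoff: 0.0, 156.0, 649.0, 1057.0, 938.0, 832.0, 0.0 cfs; ΣQ_DR = 3632 cfs, peak = 1057.0 cfs.
Runoff depth d = ΣQ_DR·Δt / A = 3632 × 3600 / (1.88 mi²) = 2.994 in.
The 1-inch UH is the DRH scaled by (1 in)/d, so U_p = 1057.0 × 1/2.994 = 353 cfs.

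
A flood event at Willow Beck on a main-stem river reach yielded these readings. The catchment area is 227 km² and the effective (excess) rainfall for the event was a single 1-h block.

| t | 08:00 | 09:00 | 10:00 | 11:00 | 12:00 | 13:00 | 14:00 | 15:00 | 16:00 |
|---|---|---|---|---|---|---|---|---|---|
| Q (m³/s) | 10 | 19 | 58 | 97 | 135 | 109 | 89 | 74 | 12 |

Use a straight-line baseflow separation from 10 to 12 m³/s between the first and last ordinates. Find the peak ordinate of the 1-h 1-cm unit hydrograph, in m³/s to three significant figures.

U_p ≈ 155 m³/s

Direct runoff: 0.00, 8.75, 47.50, 86.25, 124.00, 97.75, 77.50, 62.25, 0.00 m³/s; ΣQ_DR = 504.0 m³/s, peak = 124.00 m³/s.
Runoff depth d = ΣQ_DR·Δt / A = 504.0 × 3600 / (227 km²) = 7.993 mm.
The 1-cm UH is the DRH scaled by (10 mm)/d, so U_p = 124.00 × 10/7.993 = 155 m³/s.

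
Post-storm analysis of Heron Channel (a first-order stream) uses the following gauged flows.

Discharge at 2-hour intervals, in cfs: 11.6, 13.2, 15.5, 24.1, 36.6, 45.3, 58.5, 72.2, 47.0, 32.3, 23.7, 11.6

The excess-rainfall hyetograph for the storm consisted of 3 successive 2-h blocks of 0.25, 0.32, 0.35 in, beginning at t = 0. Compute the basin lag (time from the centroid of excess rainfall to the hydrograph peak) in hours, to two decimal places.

Centroid of excess rainfall: t_c = Σ P_i·t̄_i / ΣP_i = 3.2174 h (block centres at 1, 3, 5 h).
Hydrograph peak occurs at t = 14 h, so basin lag t_L = 14 − 3.2174 = 10.78 h.

t_L ≈ 10.78 h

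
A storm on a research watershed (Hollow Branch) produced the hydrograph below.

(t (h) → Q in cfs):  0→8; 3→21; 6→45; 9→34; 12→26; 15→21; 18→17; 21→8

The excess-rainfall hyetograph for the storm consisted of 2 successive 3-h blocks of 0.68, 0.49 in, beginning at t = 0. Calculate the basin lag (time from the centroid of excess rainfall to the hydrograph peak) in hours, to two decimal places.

t_L ≈ 3.24 h

Centroid of excess rainfall: t_c = Σ P_i·t̄_i / ΣP_i = 2.7564 h (block centres at 1.5, 4.5 h).
Hydrograph peak occurs at t = 6 h, so basin lag t_L = 6 − 2.7564 = 3.24 h.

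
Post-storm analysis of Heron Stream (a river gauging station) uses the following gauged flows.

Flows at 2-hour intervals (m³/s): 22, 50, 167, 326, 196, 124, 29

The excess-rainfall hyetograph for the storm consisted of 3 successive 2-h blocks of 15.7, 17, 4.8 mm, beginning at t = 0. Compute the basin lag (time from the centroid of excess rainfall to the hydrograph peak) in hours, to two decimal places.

t_L ≈ 3.58 h

Centroid of excess rainfall: t_c = Σ P_i·t̄_i / ΣP_i = 2.4187 h (block centres at 1, 3, 5 h).
Hydrograph peak occurs at t = 6 h, so basin lag t_L = 6 − 2.4187 = 3.58 h.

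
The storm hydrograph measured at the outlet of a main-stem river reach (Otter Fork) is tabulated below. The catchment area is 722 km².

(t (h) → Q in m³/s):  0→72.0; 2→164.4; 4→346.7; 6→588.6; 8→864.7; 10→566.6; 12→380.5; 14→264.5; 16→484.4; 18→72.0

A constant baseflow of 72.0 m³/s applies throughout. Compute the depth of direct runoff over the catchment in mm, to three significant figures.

d ≈ 30.8 mm

Direct runoff: 0.0, 92.4, 274.7, 516.6, 792.7, 494.6, 308.5, 192.5, 412.4, 0.0 m³/s; ΣQ_DR = 3084 m³/s.
V = ΣQ_DR · Δt = 3084 × 7200 s = 2.221 × 10^7 m³.
Over A = 722 km², depth = V / A = 30.8 mm.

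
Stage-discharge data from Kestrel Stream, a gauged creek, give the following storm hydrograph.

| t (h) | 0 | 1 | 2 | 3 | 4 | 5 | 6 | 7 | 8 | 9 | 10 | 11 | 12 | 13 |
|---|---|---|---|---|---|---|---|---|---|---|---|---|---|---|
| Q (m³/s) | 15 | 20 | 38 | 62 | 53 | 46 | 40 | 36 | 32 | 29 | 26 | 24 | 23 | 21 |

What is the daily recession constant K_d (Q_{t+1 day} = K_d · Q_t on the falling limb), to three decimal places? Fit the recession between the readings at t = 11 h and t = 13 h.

Between t = 11 h and t = 13 h the flow falls from 24 to 21 m³/s over 2×1 h = 2 h.
Per-interval ratio K = (21/24)^(1/2) = 0.9354; K_d = K^(24/1) = 0.201.

K_d ≈ 0.201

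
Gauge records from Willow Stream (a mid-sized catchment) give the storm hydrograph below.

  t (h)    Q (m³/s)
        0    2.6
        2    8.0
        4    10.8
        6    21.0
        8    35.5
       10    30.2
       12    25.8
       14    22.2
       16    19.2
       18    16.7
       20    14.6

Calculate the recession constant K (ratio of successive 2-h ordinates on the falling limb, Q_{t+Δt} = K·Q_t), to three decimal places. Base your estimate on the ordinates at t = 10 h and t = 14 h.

K ≈ 0.857

Using the recession-limb readings at t = 10 h and t = 14 h: Q falls from 30.2 to 22.2 m³/s over 2 intervals.
K = (Q₂/Q₁)^(1/2) = (22.2/30.2)^(1/2) = 0.857.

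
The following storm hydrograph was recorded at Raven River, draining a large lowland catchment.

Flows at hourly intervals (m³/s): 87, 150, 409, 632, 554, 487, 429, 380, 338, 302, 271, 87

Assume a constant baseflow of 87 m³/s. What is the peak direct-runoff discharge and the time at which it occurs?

Subtracting baseflow gives direct-runoff ordinates: 0.0, 63.0, 322.0, 545.0, 467.0, 400.0, 342.0, 293.0, 251.0, 215.0, 184.0, 0.0 m³/s.
The maximum is 545.0 m³/s, occurring at the reading for t = 3 h.

Q_p = 545.0 m³/s at t = 3 h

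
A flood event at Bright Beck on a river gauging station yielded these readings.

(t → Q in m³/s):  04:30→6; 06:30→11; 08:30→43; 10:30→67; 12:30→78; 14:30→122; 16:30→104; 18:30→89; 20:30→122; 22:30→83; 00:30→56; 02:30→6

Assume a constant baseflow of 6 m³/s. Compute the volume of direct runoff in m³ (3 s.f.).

Direct-runoff ordinates (Q − Q_b): 0.0, 5.0, 37.0, 61.0, 72.0, 116.0, 98.0, 83.0, 116.0, 77.0, 50.0, 0.0 m³/s.
ΣQ_DR = 715.0 m³/s.
With Δt = 2 h = 7200 s, V = ΣQ_DR · Δt = 715.0 × 7200 = 5.15 × 10^6 m³.

V ≈ 5.15 × 10^6 m³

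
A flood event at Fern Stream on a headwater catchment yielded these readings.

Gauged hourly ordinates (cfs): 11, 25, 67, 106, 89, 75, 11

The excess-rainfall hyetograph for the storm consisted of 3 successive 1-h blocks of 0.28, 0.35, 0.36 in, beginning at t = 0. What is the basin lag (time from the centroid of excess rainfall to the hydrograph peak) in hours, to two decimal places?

t_L ≈ 1.42 h

Centroid of excess rainfall: t_c = Σ P_i·t̄_i / ΣP_i = 1.5808 h (block centres at 0.5, 1.5, 2.5 h).
Hydrograph peak occurs at t = 3 h, so basin lag t_L = 3 − 1.5808 = 1.42 h.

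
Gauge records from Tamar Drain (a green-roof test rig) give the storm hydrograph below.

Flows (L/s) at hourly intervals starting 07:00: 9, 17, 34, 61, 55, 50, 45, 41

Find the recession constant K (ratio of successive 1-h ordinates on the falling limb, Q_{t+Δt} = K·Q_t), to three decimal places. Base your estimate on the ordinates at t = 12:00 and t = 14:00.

Using the recession-limb readings at t = 12:00 and t = 14:00: Q falls from 50 to 41 L/s over 2 intervals.
K = (Q₂/Q₁)^(1/2) = (41/50)^(1/2) = 0.906.

K ≈ 0.906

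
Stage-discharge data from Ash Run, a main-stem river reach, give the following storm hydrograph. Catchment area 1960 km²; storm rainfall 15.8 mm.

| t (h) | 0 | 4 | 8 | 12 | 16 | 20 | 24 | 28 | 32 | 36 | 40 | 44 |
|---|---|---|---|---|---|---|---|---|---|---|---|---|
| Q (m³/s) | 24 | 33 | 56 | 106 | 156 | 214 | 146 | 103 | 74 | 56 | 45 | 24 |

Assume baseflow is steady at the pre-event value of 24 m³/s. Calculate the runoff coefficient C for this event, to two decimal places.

ΣQ_DR = 749.0 m³/s; V = ΣQ_DR·Δt = 1.079 × 10^7 m³.
Runoff depth d = V / A = 5.503 mm.
C = d / P = 5.503 / 15.8 = 0.35.

C ≈ 0.35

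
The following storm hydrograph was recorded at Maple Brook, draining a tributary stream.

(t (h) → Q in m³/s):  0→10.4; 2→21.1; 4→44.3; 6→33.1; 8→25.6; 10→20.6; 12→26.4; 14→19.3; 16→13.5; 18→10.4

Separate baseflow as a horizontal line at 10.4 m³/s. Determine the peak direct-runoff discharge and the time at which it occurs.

Subtracting baseflow gives direct-runoff ordinates: 0.0, 10.7, 33.9, 22.7, 15.2, 10.2, 16.0, 8.9, 3.1, 0.0 m³/s.
The maximum is 33.9 m³/s, occurring at the reading for t = 4 h.

Q_p = 33.9 m³/s at t = 4 h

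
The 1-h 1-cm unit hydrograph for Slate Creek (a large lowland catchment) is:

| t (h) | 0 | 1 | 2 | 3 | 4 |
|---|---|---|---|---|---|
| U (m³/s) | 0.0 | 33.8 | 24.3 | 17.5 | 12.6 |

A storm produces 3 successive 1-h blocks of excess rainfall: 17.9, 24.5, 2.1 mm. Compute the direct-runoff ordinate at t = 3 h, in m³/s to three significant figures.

By discrete convolution, Q_j = Σ (P_i / 10 mm) · U_{j−i}.
At t = 3 h (j=3): Q = (17.9/10)·17.5 + (24.5/10)·24.3 + (2.1/10)·33.8 = 98.0 m³/s.

Q ≈ 98.0 m³/s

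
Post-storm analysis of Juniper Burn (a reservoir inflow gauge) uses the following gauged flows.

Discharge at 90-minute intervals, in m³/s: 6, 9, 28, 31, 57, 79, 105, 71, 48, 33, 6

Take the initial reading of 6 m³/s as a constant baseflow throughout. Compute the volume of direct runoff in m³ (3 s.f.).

Direct-runoff ordinates (Q − Q_b): 0.0, 3.0, 22.0, 25.0, 51.0, 73.0, 99.0, 65.0, 42.0, 27.0, 0.0 m³/s.
ΣQ_DR = 407.0 m³/s.
With Δt = 1.5 h = 5400 s, V = ΣQ_DR · Δt = 407.0 × 5400 = 2.20 × 10^6 m³.

V ≈ 2.20 × 10^6 m³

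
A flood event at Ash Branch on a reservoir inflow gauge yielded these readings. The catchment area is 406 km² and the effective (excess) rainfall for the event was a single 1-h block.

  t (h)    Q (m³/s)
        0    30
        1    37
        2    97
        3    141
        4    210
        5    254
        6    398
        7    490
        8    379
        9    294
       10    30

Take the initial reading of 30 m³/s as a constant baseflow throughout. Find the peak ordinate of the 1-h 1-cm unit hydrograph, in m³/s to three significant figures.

U_p ≈ 256 m³/s

Direct runoff: 0.0, 7.0, 67.0, 111.0, 180.0, 224.0, 368.0, 460.0, 349.0, 264.0, 0.0 m³/s; ΣQ_DR = 2030 m³/s, peak = 460.0 m³/s.
Runoff depth d = ΣQ_DR·Δt / A = 2030 × 3600 / (406 km²) = 18.00 mm.
The 1-cm UH is the DRH scaled by (10 mm)/d, so U_p = 460.0 × 10/18.00 = 256 m³/s.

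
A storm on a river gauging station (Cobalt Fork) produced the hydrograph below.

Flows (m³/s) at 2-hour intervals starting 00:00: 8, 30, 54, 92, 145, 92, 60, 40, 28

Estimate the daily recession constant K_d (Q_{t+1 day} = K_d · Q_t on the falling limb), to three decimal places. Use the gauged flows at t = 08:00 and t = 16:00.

K_d ≈ 0.007

Between t = 08:00 and t = 16:00 the flow falls from 145 to 28 m³/s over 4×2 h = 8 h.
Per-interval ratio K = (28/145)^(1/4) = 0.6629; K_d = K^(24/2) = 0.007.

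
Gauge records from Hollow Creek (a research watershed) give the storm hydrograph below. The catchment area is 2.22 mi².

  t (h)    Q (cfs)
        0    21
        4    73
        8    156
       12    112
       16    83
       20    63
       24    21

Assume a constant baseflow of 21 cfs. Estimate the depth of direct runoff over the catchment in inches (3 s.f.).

d ≈ 1.07 in

Direct runoff: 0.0, 52.0, 135.0, 91.0, 62.0, 42.0, 0.0 cfs; ΣQ_DR = 382.0 cfs.
V = ΣQ_DR · Δt = 382.0 × 14400 s = 5.501 × 10^6 ft³.
Over A = 2.22 mi², depth = V / A = 1.07 in.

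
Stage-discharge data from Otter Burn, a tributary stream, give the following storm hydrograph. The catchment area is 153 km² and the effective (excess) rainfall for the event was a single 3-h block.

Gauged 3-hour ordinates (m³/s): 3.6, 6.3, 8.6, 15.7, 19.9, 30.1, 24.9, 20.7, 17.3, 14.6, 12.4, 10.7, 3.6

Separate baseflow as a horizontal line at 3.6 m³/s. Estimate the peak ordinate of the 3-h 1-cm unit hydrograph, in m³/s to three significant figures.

Direct runoff: 0.0, 2.7, 5.0, 12.1, 16.3, 26.5, 21.3, 17.1, 13.7, 11.0, 8.8, 7.1, 0.0 m³/s; ΣQ_DR = 141.6 m³/s, peak = 26.5 m³/s.
Runoff depth d = ΣQ_DR·Δt / A = 141.6 × 10800 / (153 km²) = 9.995 mm.
The 1-cm UH is the DRH scaled by (10 mm)/d, so U_p = 26.5 × 10/9.995 = 26.5 m³/s.

U_p ≈ 26.5 m³/s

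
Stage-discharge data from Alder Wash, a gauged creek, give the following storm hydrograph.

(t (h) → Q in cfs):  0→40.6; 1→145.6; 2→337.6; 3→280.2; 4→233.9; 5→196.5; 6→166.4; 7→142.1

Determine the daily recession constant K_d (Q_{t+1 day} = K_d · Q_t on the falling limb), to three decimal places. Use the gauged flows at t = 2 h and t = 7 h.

Between t = 2 h and t = 7 h the flow falls from 337.6 to 142.1 cfs over 5×1 h = 5 h.
Per-interval ratio K = (142.1/337.6)^(1/5) = 0.8411; K_d = K^(24/1) = 0.016.

K_d ≈ 0.016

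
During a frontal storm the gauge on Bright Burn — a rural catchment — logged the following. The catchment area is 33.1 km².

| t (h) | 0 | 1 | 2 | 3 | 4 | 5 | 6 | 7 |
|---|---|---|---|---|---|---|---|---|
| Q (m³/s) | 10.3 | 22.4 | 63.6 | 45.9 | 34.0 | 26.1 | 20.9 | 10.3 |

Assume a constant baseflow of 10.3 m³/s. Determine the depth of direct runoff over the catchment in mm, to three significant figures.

Direct runoff: 0.0, 12.1, 53.3, 35.6, 23.7, 15.8, 10.6, 0.0 m³/s; ΣQ_DR = 151.1 m³/s.
V = ΣQ_DR · Δt = 151.1 × 3600 s = 5.440 × 10^5 m³.
Over A = 33.1 km², depth = V / A = 16.4 mm.

d ≈ 16.4 mm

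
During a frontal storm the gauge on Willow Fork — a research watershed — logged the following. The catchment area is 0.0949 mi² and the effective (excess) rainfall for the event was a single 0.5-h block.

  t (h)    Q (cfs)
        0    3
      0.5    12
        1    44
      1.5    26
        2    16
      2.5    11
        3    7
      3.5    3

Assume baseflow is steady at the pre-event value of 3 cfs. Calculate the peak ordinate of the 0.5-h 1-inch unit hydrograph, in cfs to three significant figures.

U_p ≈ 51.2 cfs

Direct runoff: 0.0, 9.0, 41.0, 23.0, 13.0, 8.0, 4.0, 0.0 cfs; ΣQ_DR = 98.00 cfs, peak = 41.0 cfs.
Runoff depth d = ΣQ_DR·Δt / A = 98.00 × 1800 / (0.0949 mi²) = 0.8001 in.
The 1-inch UH is the DRH scaled by (1 in)/d, so U_p = 41.0 × 1/0.8001 = 51.2 cfs.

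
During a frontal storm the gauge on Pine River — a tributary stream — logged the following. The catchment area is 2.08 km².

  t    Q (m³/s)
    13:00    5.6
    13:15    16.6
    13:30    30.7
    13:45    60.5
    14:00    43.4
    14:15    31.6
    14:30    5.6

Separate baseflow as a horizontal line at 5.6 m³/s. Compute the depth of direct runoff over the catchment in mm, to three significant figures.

d ≈ 67.0 mm

Direct runoff: 0.0, 11.0, 25.1, 54.9, 37.8, 26.0, 0.0 m³/s; ΣQ_DR = 154.8 m³/s.
V = ΣQ_DR · Δt = 154.8 × 900 s = 1.393 × 10^5 m³.
Over A = 2.08 km², depth = V / A = 67.0 mm.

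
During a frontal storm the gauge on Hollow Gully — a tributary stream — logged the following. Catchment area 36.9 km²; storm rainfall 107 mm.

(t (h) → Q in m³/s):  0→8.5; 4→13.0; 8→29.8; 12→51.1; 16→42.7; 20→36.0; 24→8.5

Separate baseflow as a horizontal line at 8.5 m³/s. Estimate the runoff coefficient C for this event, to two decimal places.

C ≈ 0.47

ΣQ_DR = 130.1 m³/s; V = ΣQ_DR·Δt = 1.873 × 10^6 m³.
Runoff depth d = V / A = 50.77 mm.
C = d / P = 50.77 / 107 = 0.47.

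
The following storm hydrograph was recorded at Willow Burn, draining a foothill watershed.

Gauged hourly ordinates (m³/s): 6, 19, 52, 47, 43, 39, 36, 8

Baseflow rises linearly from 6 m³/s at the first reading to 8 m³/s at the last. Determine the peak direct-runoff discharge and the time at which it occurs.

Q_p = 45.43 m³/s at t = 2 h

Subtracting baseflow gives direct-runoff ordinates: 0.00, 12.71, 45.43, 40.14, 35.86, 31.57, 28.29, 0.00 m³/s.
The maximum is 45.43 m³/s, occurring at the reading for t = 2 h.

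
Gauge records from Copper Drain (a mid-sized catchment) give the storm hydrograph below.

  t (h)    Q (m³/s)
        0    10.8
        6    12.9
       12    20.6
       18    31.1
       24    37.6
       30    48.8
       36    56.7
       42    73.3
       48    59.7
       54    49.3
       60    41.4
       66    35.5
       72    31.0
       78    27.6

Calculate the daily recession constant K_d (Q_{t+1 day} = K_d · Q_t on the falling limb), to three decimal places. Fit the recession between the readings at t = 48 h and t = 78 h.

Between t = 48 h and t = 78 h the flow falls from 59.7 to 27.6 m³/s over 5×6 h = 30 h.
Per-interval ratio K = (27.6/59.7)^(1/5) = 0.8570; K_d = K^(24/6) = 0.539.

K_d ≈ 0.539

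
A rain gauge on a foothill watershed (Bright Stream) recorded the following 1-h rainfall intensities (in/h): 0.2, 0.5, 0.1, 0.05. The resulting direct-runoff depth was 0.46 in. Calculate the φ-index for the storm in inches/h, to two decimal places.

φ ≈ 0.12 in/h

Only the 2 blocks with intensity above φ contribute runoff: 0.2, 0.5 in/h.
Σ(I−φ)·Δt = d  ⇒  (0.2+0.5 − 2φ)·1 = 0.46
φ = (0.7000 − 0.46/1) / 2 = 0.12 in/h.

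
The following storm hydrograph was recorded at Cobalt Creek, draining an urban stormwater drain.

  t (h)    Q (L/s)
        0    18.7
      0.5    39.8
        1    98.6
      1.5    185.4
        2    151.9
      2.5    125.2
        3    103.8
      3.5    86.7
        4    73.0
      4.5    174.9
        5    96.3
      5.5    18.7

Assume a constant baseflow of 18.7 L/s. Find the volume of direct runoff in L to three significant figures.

Direct-runoff ordinates (Q − Q_b): 0.0, 21.1, 79.9, 166.7, 133.2, 106.5, 85.1, 68.0, 54.3, 156.2, 77.6, 0.0 L/s.
ΣQ_DR = 948.6 L/s.
With Δt = 0.5 h = 1800 s, V = ΣQ_DR · Δt = 948.6 × 1800 = 1.71 × 10^6 L.

V ≈ 1.71 × 10^6 L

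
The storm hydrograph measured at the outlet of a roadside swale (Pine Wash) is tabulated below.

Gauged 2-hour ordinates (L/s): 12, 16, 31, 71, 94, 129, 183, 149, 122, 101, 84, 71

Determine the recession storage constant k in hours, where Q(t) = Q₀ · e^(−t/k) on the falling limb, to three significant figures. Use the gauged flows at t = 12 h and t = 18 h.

On the falling limb, Q drops from 183 to 101 L/s between t = 12 h and t = 18 h (Δt = 6 h).
k = −Δt / ln(Q₂/Q₁) = −6 / ln(101/183) = 10.1 h.

k ≈ 10.1 h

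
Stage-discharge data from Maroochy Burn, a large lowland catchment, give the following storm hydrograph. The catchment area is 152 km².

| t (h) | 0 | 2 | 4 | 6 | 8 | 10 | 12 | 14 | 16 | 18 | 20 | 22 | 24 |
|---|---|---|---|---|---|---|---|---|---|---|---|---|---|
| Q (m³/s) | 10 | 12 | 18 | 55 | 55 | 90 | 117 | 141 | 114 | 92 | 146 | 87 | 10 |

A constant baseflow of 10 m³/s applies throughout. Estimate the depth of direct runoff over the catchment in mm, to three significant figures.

Direct runoff: 0.0, 2.0, 8.0, 45.0, 45.0, 80.0, 107.0, 131.0, 104.0, 82.0, 136.0, 77.0, 0.0 m³/s; ΣQ_DR = 817.0 m³/s.
V = ΣQ_DR · Δt = 817.0 × 7200 s = 5.882 × 10^6 m³.
Over A = 152 km², depth = V / A = 38.7 mm.

d ≈ 38.7 mm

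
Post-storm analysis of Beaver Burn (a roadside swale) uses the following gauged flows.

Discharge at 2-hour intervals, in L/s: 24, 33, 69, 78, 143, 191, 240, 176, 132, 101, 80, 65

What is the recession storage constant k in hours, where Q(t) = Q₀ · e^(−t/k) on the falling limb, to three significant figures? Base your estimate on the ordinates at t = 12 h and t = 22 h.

On the falling limb, Q drops from 240 to 65 L/s between t = 12 h and t = 22 h (Δt = 10 h).
k = −Δt / ln(Q₂/Q₁) = −10 / ln(65/240) = 7.66 h.

k ≈ 7.66 h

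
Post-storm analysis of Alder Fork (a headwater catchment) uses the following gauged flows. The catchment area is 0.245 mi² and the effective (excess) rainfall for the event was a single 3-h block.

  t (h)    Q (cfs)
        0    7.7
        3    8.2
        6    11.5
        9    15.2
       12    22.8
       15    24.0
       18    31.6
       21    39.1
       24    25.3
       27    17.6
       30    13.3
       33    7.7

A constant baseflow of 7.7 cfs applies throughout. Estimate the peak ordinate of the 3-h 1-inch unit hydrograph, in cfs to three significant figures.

Direct runoff: 0.0, 0.5, 3.8, 7.5, 15.1, 16.3, 23.9, 31.4, 17.6, 9.9, 5.6, 0.0 cfs; ΣQ_DR = 131.6 cfs, peak = 31.4 cfs.
Runoff depth d = ΣQ_DR·Δt / A = 131.6 × 10800 / (0.245 mi²) = 2.497 in.
The 1-inch UH is the DRH scaled by (1 in)/d, so U_p = 31.4 × 1/2.497 = 12.6 cfs.

U_p ≈ 12.6 cfs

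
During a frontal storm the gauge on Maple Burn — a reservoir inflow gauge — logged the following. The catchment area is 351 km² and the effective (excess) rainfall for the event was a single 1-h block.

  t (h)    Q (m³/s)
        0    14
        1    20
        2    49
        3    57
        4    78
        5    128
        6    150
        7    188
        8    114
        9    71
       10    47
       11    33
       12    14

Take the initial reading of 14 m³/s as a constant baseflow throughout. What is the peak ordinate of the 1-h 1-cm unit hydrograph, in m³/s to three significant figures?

U_p ≈ 217 m³/s

Direct runoff: 0.0, 6.0, 35.0, 43.0, 64.0, 114.0, 136.0, 174.0, 100.0, 57.0, 33.0, 19.0, 0.0 m³/s; ΣQ_DR = 781.0 m³/s, peak = 174.0 m³/s.
Runoff depth d = ΣQ_DR·Δt / A = 781.0 × 3600 / (351 km²) = 8.010 mm.
The 1-cm UH is the DRH scaled by (10 mm)/d, so U_p = 174.0 × 10/8.010 = 217 m³/s.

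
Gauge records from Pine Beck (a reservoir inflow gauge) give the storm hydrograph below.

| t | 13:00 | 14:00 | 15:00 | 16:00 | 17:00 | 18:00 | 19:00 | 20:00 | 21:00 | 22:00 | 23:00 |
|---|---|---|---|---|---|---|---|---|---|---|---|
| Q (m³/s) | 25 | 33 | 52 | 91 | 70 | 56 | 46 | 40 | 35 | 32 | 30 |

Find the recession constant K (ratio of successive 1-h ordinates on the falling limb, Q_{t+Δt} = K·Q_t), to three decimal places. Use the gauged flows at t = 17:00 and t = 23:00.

K ≈ 0.868

Using the recession-limb readings at t = 17:00 and t = 23:00: Q falls from 70 to 30 m³/s over 6 intervals.
K = (Q₂/Q₁)^(1/6) = (30/70)^(1/6) = 0.868.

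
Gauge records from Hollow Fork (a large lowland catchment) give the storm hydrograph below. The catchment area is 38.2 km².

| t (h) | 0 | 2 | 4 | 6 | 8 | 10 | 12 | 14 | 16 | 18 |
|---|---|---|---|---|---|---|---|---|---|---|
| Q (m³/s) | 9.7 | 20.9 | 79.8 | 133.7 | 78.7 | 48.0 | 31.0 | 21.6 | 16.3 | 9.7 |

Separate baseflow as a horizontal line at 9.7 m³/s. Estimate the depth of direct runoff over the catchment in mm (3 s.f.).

d ≈ 66.4 mm

Direct runoff: 0.0, 11.2, 70.1, 124.0, 69.0, 38.3, 21.3, 11.9, 6.6, 0.0 m³/s; ΣQ_DR = 352.4 m³/s.
V = ΣQ_DR · Δt = 352.4 × 7200 s = 2.537 × 10^6 m³.
Over A = 38.2 km², depth = V / A = 66.4 mm.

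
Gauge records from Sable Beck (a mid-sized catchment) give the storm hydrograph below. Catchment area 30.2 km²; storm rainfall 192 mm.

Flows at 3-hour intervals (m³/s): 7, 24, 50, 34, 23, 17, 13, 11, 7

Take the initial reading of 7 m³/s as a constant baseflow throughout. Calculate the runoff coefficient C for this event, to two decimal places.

C ≈ 0.23

ΣQ_DR = 123.0 m³/s; V = ΣQ_DR·Δt = 1.328 × 10^6 m³.
Runoff depth d = V / A = 43.99 mm.
C = d / P = 43.99 / 192 = 0.23.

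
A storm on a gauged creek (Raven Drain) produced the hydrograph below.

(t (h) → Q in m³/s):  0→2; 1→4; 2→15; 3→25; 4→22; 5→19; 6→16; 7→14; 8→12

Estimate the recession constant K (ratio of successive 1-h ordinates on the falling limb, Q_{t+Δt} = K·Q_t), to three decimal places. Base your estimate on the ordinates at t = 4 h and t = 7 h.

K ≈ 0.860

Using the recession-limb readings at t = 4 h and t = 7 h: Q falls from 22 to 14 m³/s over 3 intervals.
K = (Q₂/Q₁)^(1/3) = (14/22)^(1/3) = 0.860.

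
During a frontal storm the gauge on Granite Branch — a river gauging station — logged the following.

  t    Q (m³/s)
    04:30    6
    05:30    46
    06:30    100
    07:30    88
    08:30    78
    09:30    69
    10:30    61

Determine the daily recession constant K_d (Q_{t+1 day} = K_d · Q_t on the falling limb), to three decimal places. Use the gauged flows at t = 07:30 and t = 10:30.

Between t = 07:30 and t = 10:30 the flow falls from 88 to 61 m³/s over 3×1 h = 3 h.
Per-interval ratio K = (61/88)^(1/3) = 0.8850; K_d = K^(24/1) = 0.053.

K_d ≈ 0.053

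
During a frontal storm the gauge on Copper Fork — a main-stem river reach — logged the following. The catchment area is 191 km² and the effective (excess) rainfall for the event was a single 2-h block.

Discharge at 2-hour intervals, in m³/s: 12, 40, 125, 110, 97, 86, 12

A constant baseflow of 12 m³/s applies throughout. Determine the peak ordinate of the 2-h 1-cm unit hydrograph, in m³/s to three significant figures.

U_p ≈ 75.3 m³/s

Direct runoff: 0.0, 28.0, 113.0, 98.0, 85.0, 74.0, 0.0 m³/s; ΣQ_DR = 398.0 m³/s, peak = 113.0 m³/s.
Runoff depth d = ΣQ_DR·Δt / A = 398.0 × 7200 / (191 km²) = 15.00 mm.
The 1-cm UH is the DRH scaled by (10 mm)/d, so U_p = 113.0 × 10/15.00 = 75.3 m³/s.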